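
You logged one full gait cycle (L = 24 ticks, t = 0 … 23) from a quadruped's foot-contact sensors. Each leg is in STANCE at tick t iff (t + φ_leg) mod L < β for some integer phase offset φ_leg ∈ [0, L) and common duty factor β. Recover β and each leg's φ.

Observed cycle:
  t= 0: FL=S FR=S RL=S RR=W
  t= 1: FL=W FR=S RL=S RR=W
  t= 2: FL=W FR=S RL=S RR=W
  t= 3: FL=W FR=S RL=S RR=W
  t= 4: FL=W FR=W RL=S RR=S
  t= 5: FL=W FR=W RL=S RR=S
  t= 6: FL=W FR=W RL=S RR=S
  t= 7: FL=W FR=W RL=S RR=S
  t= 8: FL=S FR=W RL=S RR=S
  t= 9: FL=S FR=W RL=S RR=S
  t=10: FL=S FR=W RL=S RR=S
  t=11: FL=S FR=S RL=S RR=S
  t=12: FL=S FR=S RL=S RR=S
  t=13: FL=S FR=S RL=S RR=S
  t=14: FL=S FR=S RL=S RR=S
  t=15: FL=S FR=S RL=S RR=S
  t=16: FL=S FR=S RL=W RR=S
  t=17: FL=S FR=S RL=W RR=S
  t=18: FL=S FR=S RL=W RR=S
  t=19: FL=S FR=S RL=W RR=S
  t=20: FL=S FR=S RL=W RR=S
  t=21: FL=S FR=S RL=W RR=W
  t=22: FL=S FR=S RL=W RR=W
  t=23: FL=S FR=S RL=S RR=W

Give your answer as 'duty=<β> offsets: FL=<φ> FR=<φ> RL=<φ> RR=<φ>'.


duty=17 offsets: FL=16 FR=13 RL=1 RR=20

duty β = stance ticks per leg = 17
FL: stance ticks = 17; W→S at t=8 → φ=16
FR: stance ticks = 17; W→S at t=11 → φ=13
RL: stance ticks = 17; W→S at t=23 → φ=1
RR: stance ticks = 17; W→S at t=4 → φ=20


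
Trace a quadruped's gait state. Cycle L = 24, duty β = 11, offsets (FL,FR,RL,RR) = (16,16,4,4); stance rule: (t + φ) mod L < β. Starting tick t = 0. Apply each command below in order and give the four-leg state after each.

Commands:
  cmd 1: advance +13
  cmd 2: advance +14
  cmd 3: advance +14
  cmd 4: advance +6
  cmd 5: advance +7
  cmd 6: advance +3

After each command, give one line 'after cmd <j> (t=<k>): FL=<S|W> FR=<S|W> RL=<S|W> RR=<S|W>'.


after cmd 1 (t=13): FL=S FR=S RL=W RR=W
after cmd 2 (t=27): FL=W FR=W RL=S RR=S
after cmd 3 (t=41): FL=S FR=S RL=W RR=W
after cmd 4 (t=47): FL=W FR=W RL=S RR=S
after cmd 5 (t=54): FL=W FR=W RL=S RR=S
after cmd 6 (t=57): FL=S FR=S RL=W RR=W

start t=0: FL=W FR=W RL=S RR=S
cmd 1: advance +13 → t=13, phase=(5,5,17,17) → FL=S FR=S RL=W RR=W
cmd 2: advance +14 → t=27, phase=(19,19,7,7) → FL=W FR=W RL=S RR=S
cmd 3: advance +14 → t=41, phase=(9,9,21,21) → FL=S FR=S RL=W RR=W
cmd 4: advance +6 → t=47, phase=(15,15,3,3) → FL=W FR=W RL=S RR=S
cmd 5: advance +7 → t=54, phase=(22,22,10,10) → FL=W FR=W RL=S RR=S
cmd 6: advance +3 → t=57, phase=(1,1,13,13) → FL=S FR=S RL=W RR=W


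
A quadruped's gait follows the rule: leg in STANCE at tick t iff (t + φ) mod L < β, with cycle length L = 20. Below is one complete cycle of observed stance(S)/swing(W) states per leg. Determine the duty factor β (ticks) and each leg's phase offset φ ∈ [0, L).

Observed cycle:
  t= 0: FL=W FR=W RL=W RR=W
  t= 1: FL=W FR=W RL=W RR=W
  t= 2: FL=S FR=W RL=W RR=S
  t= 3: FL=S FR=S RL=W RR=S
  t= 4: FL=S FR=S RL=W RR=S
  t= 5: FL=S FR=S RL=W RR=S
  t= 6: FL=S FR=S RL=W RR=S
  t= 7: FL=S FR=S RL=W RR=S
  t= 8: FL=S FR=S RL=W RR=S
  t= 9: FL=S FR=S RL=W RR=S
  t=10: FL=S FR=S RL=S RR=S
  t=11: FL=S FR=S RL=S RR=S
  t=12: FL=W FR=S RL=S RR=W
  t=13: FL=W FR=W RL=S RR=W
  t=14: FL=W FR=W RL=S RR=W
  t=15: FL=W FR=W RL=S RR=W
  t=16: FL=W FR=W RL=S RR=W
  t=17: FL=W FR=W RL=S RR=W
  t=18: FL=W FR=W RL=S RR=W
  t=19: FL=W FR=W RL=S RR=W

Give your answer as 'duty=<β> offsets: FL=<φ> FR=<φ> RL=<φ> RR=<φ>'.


duty β = stance ticks per leg = 10
FL: stance ticks = 10; W→S at t=2 → φ=18
FR: stance ticks = 10; W→S at t=3 → φ=17
RL: stance ticks = 10; W→S at t=10 → φ=10
RR: stance ticks = 10; W→S at t=2 → φ=18

duty=10 offsets: FL=18 FR=17 RL=10 RR=18


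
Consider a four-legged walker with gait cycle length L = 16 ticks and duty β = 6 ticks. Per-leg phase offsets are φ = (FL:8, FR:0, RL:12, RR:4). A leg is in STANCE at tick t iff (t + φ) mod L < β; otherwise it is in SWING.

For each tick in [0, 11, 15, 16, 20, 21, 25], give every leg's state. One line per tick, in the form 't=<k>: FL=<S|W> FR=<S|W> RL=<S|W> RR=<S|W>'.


t=0: FL=W FR=S RL=W RR=S
t=11: FL=S FR=W RL=W RR=W
t=15: FL=W FR=W RL=W RR=S
t=16: FL=W FR=S RL=W RR=S
t=20: FL=W FR=S RL=S RR=W
t=21: FL=W FR=S RL=S RR=W
t=25: FL=S FR=W RL=S RR=W

t=0: phase=(8,0,12,4) vs β=6 → FL=W FR=S RL=W RR=S
t=11: phase=(3,11,7,15) vs β=6 → FL=S FR=W RL=W RR=W
t=15: phase=(7,15,11,3) vs β=6 → FL=W FR=W RL=W RR=S
t=16: phase=(8,0,12,4) vs β=6 → FL=W FR=S RL=W RR=S
t=20: phase=(12,4,0,8) vs β=6 → FL=W FR=S RL=S RR=W
t=21: phase=(13,5,1,9) vs β=6 → FL=W FR=S RL=S RR=W
t=25: phase=(1,9,5,13) vs β=6 → FL=S FR=W RL=S RR=W


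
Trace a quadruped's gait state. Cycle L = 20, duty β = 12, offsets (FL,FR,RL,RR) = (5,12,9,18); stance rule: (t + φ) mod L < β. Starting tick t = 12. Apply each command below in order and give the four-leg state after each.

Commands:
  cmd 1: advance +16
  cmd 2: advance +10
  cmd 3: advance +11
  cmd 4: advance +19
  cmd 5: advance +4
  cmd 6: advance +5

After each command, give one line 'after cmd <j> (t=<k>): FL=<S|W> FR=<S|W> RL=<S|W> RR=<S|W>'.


after cmd 1 (t=28): FL=W FR=S RL=W RR=S
after cmd 2 (t=38): FL=S FR=S RL=S RR=W
after cmd 3 (t=49): FL=W FR=S RL=W RR=S
after cmd 4 (t=68): FL=W FR=S RL=W RR=S
after cmd 5 (t=72): FL=W FR=S RL=S RR=S
after cmd 6 (t=77): FL=S FR=S RL=S RR=W

start t=12: FL=W FR=S RL=S RR=S
cmd 1: advance +16 → t=28, phase=(13,0,17,6) → FL=W FR=S RL=W RR=S
cmd 2: advance +10 → t=38, phase=(3,10,7,16) → FL=S FR=S RL=S RR=W
cmd 3: advance +11 → t=49, phase=(14,1,18,7) → FL=W FR=S RL=W RR=S
cmd 4: advance +19 → t=68, phase=(13,0,17,6) → FL=W FR=S RL=W RR=S
cmd 5: advance +4 → t=72, phase=(17,4,1,10) → FL=W FR=S RL=S RR=S
cmd 6: advance +5 → t=77, phase=(2,9,6,15) → FL=S FR=S RL=S RR=W


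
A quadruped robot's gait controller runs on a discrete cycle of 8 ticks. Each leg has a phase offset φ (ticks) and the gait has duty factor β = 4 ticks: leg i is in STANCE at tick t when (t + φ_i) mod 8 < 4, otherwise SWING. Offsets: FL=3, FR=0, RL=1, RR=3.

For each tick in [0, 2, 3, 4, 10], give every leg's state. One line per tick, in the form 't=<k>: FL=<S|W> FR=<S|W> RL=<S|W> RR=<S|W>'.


t=0: FL=S FR=S RL=S RR=S
t=2: FL=W FR=S RL=S RR=W
t=3: FL=W FR=S RL=W RR=W
t=4: FL=W FR=W RL=W RR=W
t=10: FL=W FR=S RL=S RR=W

t=0: phase=(3,0,1,3) vs β=4 → FL=S FR=S RL=S RR=S
t=2: phase=(5,2,3,5) vs β=4 → FL=W FR=S RL=S RR=W
t=3: phase=(6,3,4,6) vs β=4 → FL=W FR=S RL=W RR=W
t=4: phase=(7,4,5,7) vs β=4 → FL=W FR=W RL=W RR=W
t=10: phase=(5,2,3,5) vs β=4 → FL=W FR=S RL=S RR=W


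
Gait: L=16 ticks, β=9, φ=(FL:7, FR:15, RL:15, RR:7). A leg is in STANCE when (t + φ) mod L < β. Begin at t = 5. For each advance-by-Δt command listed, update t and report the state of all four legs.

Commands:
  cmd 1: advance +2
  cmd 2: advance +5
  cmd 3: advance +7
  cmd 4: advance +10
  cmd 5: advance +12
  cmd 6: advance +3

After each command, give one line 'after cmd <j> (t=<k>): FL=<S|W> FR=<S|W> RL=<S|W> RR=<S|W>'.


start t=5: FL=W FR=S RL=S RR=W
cmd 1: advance +2 → t=7, phase=(14,6,6,14) → FL=W FR=S RL=S RR=W
cmd 2: advance +5 → t=12, phase=(3,11,11,3) → FL=S FR=W RL=W RR=S
cmd 3: advance +7 → t=19, phase=(10,2,2,10) → FL=W FR=S RL=S RR=W
cmd 4: advance +10 → t=29, phase=(4,12,12,4) → FL=S FR=W RL=W RR=S
cmd 5: advance +12 → t=41, phase=(0,8,8,0) → FL=S FR=S RL=S RR=S
cmd 6: advance +3 → t=44, phase=(3,11,11,3) → FL=S FR=W RL=W RR=S

after cmd 1 (t=7): FL=W FR=S RL=S RR=W
after cmd 2 (t=12): FL=S FR=W RL=W RR=S
after cmd 3 (t=19): FL=W FR=S RL=S RR=W
after cmd 4 (t=29): FL=S FR=W RL=W RR=S
after cmd 5 (t=41): FL=S FR=S RL=S RR=S
after cmd 6 (t=44): FL=S FR=W RL=W RR=S


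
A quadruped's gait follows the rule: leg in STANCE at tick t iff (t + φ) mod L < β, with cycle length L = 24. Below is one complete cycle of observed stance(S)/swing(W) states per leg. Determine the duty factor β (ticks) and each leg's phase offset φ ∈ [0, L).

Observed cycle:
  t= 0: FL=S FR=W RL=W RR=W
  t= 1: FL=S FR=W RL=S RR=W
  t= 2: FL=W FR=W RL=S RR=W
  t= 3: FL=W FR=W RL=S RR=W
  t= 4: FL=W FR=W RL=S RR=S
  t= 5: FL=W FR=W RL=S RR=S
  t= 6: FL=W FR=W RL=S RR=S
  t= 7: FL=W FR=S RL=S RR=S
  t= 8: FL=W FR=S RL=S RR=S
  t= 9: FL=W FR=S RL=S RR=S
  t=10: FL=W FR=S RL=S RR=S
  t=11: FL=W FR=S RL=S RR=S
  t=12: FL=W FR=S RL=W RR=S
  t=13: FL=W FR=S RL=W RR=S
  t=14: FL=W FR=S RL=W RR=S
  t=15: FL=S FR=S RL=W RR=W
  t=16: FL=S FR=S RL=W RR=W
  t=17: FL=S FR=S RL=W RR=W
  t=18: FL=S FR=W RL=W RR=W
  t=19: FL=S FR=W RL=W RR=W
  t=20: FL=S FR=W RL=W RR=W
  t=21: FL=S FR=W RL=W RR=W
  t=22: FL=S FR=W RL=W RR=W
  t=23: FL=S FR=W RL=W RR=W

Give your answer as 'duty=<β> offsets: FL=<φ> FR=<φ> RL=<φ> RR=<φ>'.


duty β = stance ticks per leg = 11
FL: stance ticks = 11; W→S at t=15 → φ=9
FR: stance ticks = 11; W→S at t=7 → φ=17
RL: stance ticks = 11; W→S at t=1 → φ=23
RR: stance ticks = 11; W→S at t=4 → φ=20

duty=11 offsets: FL=9 FR=17 RL=23 RR=20


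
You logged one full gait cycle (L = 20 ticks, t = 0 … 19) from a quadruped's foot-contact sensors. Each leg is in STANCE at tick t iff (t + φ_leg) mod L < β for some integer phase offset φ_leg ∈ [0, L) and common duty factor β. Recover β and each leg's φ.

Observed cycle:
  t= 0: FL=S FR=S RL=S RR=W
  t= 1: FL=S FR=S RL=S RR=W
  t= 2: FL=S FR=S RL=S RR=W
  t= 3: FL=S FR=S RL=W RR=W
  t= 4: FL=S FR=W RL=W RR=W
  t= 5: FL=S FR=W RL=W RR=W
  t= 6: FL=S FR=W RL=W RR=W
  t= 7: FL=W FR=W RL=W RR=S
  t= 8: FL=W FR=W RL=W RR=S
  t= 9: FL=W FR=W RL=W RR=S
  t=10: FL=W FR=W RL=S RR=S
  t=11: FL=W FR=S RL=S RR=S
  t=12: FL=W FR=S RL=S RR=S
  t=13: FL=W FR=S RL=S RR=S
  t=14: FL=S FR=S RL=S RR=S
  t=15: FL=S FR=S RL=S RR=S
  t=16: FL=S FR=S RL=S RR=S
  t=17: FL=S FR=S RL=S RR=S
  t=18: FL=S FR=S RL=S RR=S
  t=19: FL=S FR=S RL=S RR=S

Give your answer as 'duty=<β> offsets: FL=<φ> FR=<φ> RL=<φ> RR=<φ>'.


duty=13 offsets: FL=6 FR=9 RL=10 RR=13

duty β = stance ticks per leg = 13
FL: stance ticks = 13; W→S at t=14 → φ=6
FR: stance ticks = 13; W→S at t=11 → φ=9
RL: stance ticks = 13; W→S at t=10 → φ=10
RR: stance ticks = 13; W→S at t=7 → φ=13


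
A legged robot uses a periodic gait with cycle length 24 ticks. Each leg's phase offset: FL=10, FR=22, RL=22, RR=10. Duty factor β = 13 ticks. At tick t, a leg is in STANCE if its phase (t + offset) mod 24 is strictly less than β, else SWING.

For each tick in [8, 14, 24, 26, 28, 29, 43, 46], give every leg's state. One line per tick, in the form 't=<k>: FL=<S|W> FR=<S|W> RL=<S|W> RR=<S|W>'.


t=8: phase=(18,6,6,18) vs β=13 → FL=W FR=S RL=S RR=W
t=14: phase=(0,12,12,0) vs β=13 → FL=S FR=S RL=S RR=S
t=24: phase=(10,22,22,10) vs β=13 → FL=S FR=W RL=W RR=S
t=26: phase=(12,0,0,12) vs β=13 → FL=S FR=S RL=S RR=S
t=28: phase=(14,2,2,14) vs β=13 → FL=W FR=S RL=S RR=W
t=29: phase=(15,3,3,15) vs β=13 → FL=W FR=S RL=S RR=W
t=43: phase=(5,17,17,5) vs β=13 → FL=S FR=W RL=W RR=S
t=46: phase=(8,20,20,8) vs β=13 → FL=S FR=W RL=W RR=S

t=8: FL=W FR=S RL=S RR=W
t=14: FL=S FR=S RL=S RR=S
t=24: FL=S FR=W RL=W RR=S
t=26: FL=S FR=S RL=S RR=S
t=28: FL=W FR=S RL=S RR=W
t=29: FL=W FR=S RL=S RR=W
t=43: FL=S FR=W RL=W RR=S
t=46: FL=S FR=W RL=W RR=S


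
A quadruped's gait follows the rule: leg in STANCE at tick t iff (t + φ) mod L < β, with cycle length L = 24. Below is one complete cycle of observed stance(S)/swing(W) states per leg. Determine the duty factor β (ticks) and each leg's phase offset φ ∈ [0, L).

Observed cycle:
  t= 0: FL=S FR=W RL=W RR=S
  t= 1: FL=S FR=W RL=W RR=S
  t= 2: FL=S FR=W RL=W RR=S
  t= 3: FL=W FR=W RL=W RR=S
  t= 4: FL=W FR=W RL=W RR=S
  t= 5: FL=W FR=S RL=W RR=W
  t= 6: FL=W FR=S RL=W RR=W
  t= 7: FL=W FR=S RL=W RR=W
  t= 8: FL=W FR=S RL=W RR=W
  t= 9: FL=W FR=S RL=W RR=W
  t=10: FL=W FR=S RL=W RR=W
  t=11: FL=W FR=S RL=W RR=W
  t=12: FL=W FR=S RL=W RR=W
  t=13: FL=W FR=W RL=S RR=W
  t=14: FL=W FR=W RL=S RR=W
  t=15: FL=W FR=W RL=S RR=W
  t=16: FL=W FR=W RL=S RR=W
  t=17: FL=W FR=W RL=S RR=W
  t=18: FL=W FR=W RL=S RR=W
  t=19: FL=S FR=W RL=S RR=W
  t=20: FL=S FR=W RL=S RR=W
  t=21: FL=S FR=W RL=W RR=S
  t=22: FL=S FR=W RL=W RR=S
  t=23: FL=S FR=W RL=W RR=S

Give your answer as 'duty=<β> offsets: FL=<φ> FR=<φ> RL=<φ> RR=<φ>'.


duty=8 offsets: FL=5 FR=19 RL=11 RR=3

duty β = stance ticks per leg = 8
FL: stance ticks = 8; W→S at t=19 → φ=5
FR: stance ticks = 8; W→S at t=5 → φ=19
RL: stance ticks = 8; W→S at t=13 → φ=11
RR: stance ticks = 8; W→S at t=21 → φ=3


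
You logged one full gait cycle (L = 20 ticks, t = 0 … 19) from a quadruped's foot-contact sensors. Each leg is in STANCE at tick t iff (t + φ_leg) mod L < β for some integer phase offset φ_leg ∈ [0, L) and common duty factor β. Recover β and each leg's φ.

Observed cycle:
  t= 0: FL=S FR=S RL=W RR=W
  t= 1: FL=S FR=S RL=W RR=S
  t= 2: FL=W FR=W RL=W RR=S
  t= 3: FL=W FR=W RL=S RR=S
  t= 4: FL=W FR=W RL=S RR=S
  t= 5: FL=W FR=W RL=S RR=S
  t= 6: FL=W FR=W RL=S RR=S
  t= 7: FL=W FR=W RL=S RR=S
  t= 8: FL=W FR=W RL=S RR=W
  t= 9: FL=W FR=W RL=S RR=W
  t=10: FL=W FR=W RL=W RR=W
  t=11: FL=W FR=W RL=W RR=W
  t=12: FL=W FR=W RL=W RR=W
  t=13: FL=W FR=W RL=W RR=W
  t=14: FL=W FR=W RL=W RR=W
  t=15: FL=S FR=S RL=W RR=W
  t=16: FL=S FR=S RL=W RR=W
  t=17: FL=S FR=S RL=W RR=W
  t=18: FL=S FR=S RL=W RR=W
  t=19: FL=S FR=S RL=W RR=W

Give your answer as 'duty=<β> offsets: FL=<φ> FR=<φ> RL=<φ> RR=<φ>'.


duty β = stance ticks per leg = 7
FL: stance ticks = 7; W→S at t=15 → φ=5
FR: stance ticks = 7; W→S at t=15 → φ=5
RL: stance ticks = 7; W→S at t=3 → φ=17
RR: stance ticks = 7; W→S at t=1 → φ=19

duty=7 offsets: FL=5 FR=5 RL=17 RR=19


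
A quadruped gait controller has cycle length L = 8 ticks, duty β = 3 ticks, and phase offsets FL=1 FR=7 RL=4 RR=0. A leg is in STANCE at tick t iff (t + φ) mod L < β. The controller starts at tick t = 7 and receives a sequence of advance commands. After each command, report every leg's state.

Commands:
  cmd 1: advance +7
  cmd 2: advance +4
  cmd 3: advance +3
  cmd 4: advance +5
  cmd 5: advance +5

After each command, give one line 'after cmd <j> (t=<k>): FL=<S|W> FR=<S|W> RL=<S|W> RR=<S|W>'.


after cmd 1 (t=14): FL=W FR=W RL=S RR=W
after cmd 2 (t=18): FL=W FR=S RL=W RR=S
after cmd 3 (t=21): FL=W FR=W RL=S RR=W
after cmd 4 (t=26): FL=W FR=S RL=W RR=S
after cmd 5 (t=31): FL=S FR=W RL=W RR=W

start t=7: FL=S FR=W RL=W RR=W
cmd 1: advance +7 → t=14, phase=(7,5,2,6) → FL=W FR=W RL=S RR=W
cmd 2: advance +4 → t=18, phase=(3,1,6,2) → FL=W FR=S RL=W RR=S
cmd 3: advance +3 → t=21, phase=(6,4,1,5) → FL=W FR=W RL=S RR=W
cmd 4: advance +5 → t=26, phase=(3,1,6,2) → FL=W FR=S RL=W RR=S
cmd 5: advance +5 → t=31, phase=(0,6,3,7) → FL=S FR=W RL=W RR=W


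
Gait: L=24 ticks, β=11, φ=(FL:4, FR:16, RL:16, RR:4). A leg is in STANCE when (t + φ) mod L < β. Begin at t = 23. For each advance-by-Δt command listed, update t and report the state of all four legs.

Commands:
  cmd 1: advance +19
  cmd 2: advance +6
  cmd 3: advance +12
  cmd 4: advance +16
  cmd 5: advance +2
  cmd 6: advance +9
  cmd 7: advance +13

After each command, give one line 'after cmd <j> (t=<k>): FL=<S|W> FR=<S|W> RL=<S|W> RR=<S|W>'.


start t=23: FL=S FR=W RL=W RR=S
cmd 1: advance +19 → t=42, phase=(22,10,10,22) → FL=W FR=S RL=S RR=W
cmd 2: advance +6 → t=48, phase=(4,16,16,4) → FL=S FR=W RL=W RR=S
cmd 3: advance +12 → t=60, phase=(16,4,4,16) → FL=W FR=S RL=S RR=W
cmd 4: advance +16 → t=76, phase=(8,20,20,8) → FL=S FR=W RL=W RR=S
cmd 5: advance +2 → t=78, phase=(10,22,22,10) → FL=S FR=W RL=W RR=S
cmd 6: advance +9 → t=87, phase=(19,7,7,19) → FL=W FR=S RL=S RR=W
cmd 7: advance +13 → t=100, phase=(8,20,20,8) → FL=S FR=W RL=W RR=S

after cmd 1 (t=42): FL=W FR=S RL=S RR=W
after cmd 2 (t=48): FL=S FR=W RL=W RR=S
after cmd 3 (t=60): FL=W FR=S RL=S RR=W
after cmd 4 (t=76): FL=S FR=W RL=W RR=S
after cmd 5 (t=78): FL=S FR=W RL=W RR=S
after cmd 6 (t=87): FL=W FR=S RL=S RR=W
after cmd 7 (t=100): FL=S FR=W RL=W RR=S


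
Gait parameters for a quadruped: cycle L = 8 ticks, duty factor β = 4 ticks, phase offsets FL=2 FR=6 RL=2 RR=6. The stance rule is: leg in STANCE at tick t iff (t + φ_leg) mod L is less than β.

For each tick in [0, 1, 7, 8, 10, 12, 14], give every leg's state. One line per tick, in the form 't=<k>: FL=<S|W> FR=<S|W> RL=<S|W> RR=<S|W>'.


t=0: phase=(2,6,2,6) vs β=4 → FL=S FR=W RL=S RR=W
t=1: phase=(3,7,3,7) vs β=4 → FL=S FR=W RL=S RR=W
t=7: phase=(1,5,1,5) vs β=4 → FL=S FR=W RL=S RR=W
t=8: phase=(2,6,2,6) vs β=4 → FL=S FR=W RL=S RR=W
t=10: phase=(4,0,4,0) vs β=4 → FL=W FR=S RL=W RR=S
t=12: phase=(6,2,6,2) vs β=4 → FL=W FR=S RL=W RR=S
t=14: phase=(0,4,0,4) vs β=4 → FL=S FR=W RL=S RR=W

t=0: FL=S FR=W RL=S RR=W
t=1: FL=S FR=W RL=S RR=W
t=7: FL=S FR=W RL=S RR=W
t=8: FL=S FR=W RL=S RR=W
t=10: FL=W FR=S RL=W RR=S
t=12: FL=W FR=S RL=W RR=S
t=14: FL=S FR=W RL=S RR=W


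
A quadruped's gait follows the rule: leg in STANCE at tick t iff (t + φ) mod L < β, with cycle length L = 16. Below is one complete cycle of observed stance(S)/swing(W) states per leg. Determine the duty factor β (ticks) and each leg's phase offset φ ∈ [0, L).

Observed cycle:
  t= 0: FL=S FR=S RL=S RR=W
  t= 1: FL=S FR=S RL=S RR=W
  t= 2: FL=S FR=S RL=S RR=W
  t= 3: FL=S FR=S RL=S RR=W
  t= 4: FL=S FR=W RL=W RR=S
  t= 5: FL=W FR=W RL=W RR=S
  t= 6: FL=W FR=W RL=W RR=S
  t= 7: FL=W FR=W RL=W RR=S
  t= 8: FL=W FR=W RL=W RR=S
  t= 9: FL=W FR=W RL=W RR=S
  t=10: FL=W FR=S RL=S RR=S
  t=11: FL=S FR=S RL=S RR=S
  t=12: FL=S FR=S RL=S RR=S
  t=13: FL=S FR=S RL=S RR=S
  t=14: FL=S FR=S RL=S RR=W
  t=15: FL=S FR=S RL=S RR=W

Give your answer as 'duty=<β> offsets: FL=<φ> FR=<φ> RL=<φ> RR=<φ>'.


duty=10 offsets: FL=5 FR=6 RL=6 RR=12

duty β = stance ticks per leg = 10
FL: stance ticks = 10; W→S at t=11 → φ=5
FR: stance ticks = 10; W→S at t=10 → φ=6
RL: stance ticks = 10; W→S at t=10 → φ=6
RR: stance ticks = 10; W→S at t=4 → φ=12


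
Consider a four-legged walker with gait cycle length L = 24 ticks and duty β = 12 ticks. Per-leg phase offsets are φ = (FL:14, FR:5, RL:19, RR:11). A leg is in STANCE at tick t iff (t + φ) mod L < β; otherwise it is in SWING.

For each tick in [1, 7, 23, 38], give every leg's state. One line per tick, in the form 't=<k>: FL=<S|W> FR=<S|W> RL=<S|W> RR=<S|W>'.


t=1: FL=W FR=S RL=W RR=W
t=7: FL=W FR=W RL=S RR=W
t=23: FL=W FR=S RL=W RR=S
t=38: FL=S FR=W RL=S RR=S

t=1: phase=(15,6,20,12) vs β=12 → FL=W FR=S RL=W RR=W
t=7: phase=(21,12,2,18) vs β=12 → FL=W FR=W RL=S RR=W
t=23: phase=(13,4,18,10) vs β=12 → FL=W FR=S RL=W RR=S
t=38: phase=(4,19,9,1) vs β=12 → FL=S FR=W RL=S RR=S


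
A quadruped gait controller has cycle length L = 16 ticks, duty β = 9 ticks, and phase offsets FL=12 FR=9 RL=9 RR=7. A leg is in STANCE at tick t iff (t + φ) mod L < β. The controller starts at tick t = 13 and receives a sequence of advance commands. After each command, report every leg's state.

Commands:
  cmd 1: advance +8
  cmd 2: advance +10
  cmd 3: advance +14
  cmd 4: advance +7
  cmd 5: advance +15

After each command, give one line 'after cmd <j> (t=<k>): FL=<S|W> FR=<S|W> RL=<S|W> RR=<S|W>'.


after cmd 1 (t=21): FL=S FR=W RL=W RR=W
after cmd 2 (t=31): FL=W FR=S RL=S RR=S
after cmd 3 (t=45): FL=W FR=S RL=S RR=S
after cmd 4 (t=52): FL=S FR=W RL=W RR=W
after cmd 5 (t=67): FL=W FR=W RL=W RR=W

start t=13: FL=W FR=S RL=S RR=S
cmd 1: advance +8 → t=21, phase=(1,14,14,12) → FL=S FR=W RL=W RR=W
cmd 2: advance +10 → t=31, phase=(11,8,8,6) → FL=W FR=S RL=S RR=S
cmd 3: advance +14 → t=45, phase=(9,6,6,4) → FL=W FR=S RL=S RR=S
cmd 4: advance +7 → t=52, phase=(0,13,13,11) → FL=S FR=W RL=W RR=W
cmd 5: advance +15 → t=67, phase=(15,12,12,10) → FL=W FR=W RL=W RR=W


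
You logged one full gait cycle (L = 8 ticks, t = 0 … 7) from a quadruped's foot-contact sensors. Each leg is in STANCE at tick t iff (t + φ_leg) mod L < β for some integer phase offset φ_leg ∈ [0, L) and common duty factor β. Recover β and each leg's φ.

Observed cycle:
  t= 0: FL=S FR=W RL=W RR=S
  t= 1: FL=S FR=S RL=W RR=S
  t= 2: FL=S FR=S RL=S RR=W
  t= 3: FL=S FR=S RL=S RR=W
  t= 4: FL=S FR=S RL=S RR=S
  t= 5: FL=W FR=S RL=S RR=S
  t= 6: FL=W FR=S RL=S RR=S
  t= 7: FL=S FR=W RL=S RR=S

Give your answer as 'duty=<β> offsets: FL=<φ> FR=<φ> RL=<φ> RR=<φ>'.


duty β = stance ticks per leg = 6
FL: stance ticks = 6; W→S at t=7 → φ=1
FR: stance ticks = 6; W→S at t=1 → φ=7
RL: stance ticks = 6; W→S at t=2 → φ=6
RR: stance ticks = 6; W→S at t=4 → φ=4

duty=6 offsets: FL=1 FR=7 RL=6 RR=4


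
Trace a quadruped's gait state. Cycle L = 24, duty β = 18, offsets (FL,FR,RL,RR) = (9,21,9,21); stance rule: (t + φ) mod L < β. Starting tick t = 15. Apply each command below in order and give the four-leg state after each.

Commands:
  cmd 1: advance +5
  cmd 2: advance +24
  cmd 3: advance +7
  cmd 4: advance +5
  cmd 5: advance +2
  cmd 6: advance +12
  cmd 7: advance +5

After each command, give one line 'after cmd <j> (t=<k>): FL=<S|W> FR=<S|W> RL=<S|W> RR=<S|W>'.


start t=15: FL=S FR=S RL=S RR=S
cmd 1: advance +5 → t=20, phase=(5,17,5,17) → FL=S FR=S RL=S RR=S
cmd 2: advance +24 → t=44, phase=(5,17,5,17) → FL=S FR=S RL=S RR=S
cmd 3: advance +7 → t=51, phase=(12,0,12,0) → FL=S FR=S RL=S RR=S
cmd 4: advance +5 → t=56, phase=(17,5,17,5) → FL=S FR=S RL=S RR=S
cmd 5: advance +2 → t=58, phase=(19,7,19,7) → FL=W FR=S RL=W RR=S
cmd 6: advance +12 → t=70, phase=(7,19,7,19) → FL=S FR=W RL=S RR=W
cmd 7: advance +5 → t=75, phase=(12,0,12,0) → FL=S FR=S RL=S RR=S

after cmd 1 (t=20): FL=S FR=S RL=S RR=S
after cmd 2 (t=44): FL=S FR=S RL=S RR=S
after cmd 3 (t=51): FL=S FR=S RL=S RR=S
after cmd 4 (t=56): FL=S FR=S RL=S RR=S
after cmd 5 (t=58): FL=W FR=S RL=W RR=S
after cmd 6 (t=70): FL=S FR=W RL=S RR=W
after cmd 7 (t=75): FL=S FR=S RL=S RR=S


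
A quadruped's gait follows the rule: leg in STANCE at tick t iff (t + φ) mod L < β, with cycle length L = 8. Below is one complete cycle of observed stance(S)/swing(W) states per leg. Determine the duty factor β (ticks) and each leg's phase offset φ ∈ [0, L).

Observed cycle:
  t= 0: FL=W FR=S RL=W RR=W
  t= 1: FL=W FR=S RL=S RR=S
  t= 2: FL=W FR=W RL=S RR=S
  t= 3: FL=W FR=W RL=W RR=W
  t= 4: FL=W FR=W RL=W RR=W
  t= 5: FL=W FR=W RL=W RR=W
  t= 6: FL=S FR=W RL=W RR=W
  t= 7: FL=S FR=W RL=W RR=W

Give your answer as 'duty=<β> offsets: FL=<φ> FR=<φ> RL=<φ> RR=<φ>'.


duty=2 offsets: FL=2 FR=0 RL=7 RR=7

duty β = stance ticks per leg = 2
FL: stance ticks = 2; W→S at t=6 → φ=2
FR: stance ticks = 2; W→S at t=0 → φ=0
RL: stance ticks = 2; W→S at t=1 → φ=7
RR: stance ticks = 2; W→S at t=1 → φ=7


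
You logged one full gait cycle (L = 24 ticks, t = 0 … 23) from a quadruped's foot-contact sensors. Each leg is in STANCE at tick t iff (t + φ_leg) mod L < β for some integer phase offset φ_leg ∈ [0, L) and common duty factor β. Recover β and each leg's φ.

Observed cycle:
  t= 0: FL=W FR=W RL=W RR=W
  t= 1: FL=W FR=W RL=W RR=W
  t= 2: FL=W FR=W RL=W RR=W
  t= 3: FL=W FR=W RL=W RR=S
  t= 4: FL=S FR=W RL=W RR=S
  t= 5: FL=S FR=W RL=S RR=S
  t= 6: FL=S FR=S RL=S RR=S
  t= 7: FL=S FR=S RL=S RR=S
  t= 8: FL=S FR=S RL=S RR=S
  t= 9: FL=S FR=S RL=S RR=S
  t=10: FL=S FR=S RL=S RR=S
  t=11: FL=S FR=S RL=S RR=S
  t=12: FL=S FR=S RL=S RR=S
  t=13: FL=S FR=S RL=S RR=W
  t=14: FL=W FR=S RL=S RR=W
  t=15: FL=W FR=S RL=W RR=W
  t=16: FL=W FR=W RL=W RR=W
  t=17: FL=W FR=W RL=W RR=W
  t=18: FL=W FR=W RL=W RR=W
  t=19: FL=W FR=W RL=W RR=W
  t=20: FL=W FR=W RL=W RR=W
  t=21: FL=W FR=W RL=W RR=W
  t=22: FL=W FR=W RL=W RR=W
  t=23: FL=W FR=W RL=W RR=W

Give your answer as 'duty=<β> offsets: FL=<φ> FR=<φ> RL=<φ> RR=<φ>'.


duty=10 offsets: FL=20 FR=18 RL=19 RR=21

duty β = stance ticks per leg = 10
FL: stance ticks = 10; W→S at t=4 → φ=20
FR: stance ticks = 10; W→S at t=6 → φ=18
RL: stance ticks = 10; W→S at t=5 → φ=19
RR: stance ticks = 10; W→S at t=3 → φ=21


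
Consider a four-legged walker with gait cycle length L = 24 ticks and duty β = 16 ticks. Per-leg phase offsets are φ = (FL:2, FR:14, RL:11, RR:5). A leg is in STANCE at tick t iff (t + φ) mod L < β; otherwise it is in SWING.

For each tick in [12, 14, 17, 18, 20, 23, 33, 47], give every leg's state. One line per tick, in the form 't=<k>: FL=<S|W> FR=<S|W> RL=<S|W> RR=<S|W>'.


t=12: phase=(14,2,23,17) vs β=16 → FL=S FR=S RL=W RR=W
t=14: phase=(16,4,1,19) vs β=16 → FL=W FR=S RL=S RR=W
t=17: phase=(19,7,4,22) vs β=16 → FL=W FR=S RL=S RR=W
t=18: phase=(20,8,5,23) vs β=16 → FL=W FR=S RL=S RR=W
t=20: phase=(22,10,7,1) vs β=16 → FL=W FR=S RL=S RR=S
t=23: phase=(1,13,10,4) vs β=16 → FL=S FR=S RL=S RR=S
t=33: phase=(11,23,20,14) vs β=16 → FL=S FR=W RL=W RR=S
t=47: phase=(1,13,10,4) vs β=16 → FL=S FR=S RL=S RR=S

t=12: FL=S FR=S RL=W RR=W
t=14: FL=W FR=S RL=S RR=W
t=17: FL=W FR=S RL=S RR=W
t=18: FL=W FR=S RL=S RR=W
t=20: FL=W FR=S RL=S RR=S
t=23: FL=S FR=S RL=S RR=S
t=33: FL=S FR=W RL=W RR=S
t=47: FL=S FR=S RL=S RR=S


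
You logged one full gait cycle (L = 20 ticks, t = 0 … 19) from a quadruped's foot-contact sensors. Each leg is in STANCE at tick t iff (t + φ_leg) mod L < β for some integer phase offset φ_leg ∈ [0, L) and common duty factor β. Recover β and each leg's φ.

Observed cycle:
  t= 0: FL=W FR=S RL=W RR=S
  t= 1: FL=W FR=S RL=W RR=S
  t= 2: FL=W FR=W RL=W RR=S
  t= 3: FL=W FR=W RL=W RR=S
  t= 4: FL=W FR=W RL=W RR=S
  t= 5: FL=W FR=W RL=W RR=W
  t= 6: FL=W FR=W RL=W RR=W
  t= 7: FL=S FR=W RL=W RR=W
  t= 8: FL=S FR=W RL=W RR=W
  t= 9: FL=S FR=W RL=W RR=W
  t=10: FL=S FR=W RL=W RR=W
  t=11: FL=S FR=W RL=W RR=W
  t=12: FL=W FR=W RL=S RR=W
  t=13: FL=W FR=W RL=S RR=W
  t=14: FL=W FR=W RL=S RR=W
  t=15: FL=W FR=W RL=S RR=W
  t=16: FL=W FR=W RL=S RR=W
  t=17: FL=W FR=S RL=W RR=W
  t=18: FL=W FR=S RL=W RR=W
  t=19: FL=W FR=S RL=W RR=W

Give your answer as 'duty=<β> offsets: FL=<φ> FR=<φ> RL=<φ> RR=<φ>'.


duty=5 offsets: FL=13 FR=3 RL=8 RR=0

duty β = stance ticks per leg = 5
FL: stance ticks = 5; W→S at t=7 → φ=13
FR: stance ticks = 5; W→S at t=17 → φ=3
RL: stance ticks = 5; W→S at t=12 → φ=8
RR: stance ticks = 5; W→S at t=0 → φ=0


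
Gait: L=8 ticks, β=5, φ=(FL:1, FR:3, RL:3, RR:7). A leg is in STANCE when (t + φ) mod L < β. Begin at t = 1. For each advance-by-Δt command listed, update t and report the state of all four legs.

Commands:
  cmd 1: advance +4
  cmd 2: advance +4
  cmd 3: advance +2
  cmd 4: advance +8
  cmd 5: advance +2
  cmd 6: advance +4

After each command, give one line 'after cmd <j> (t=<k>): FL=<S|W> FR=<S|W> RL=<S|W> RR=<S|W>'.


after cmd 1 (t=5): FL=W FR=S RL=S RR=S
after cmd 2 (t=9): FL=S FR=S RL=S RR=S
after cmd 3 (t=11): FL=S FR=W RL=W RR=S
after cmd 4 (t=19): FL=S FR=W RL=W RR=S
after cmd 5 (t=21): FL=W FR=S RL=S RR=S
after cmd 6 (t=25): FL=S FR=S RL=S RR=S

start t=1: FL=S FR=S RL=S RR=S
cmd 1: advance +4 → t=5, phase=(6,0,0,4) → FL=W FR=S RL=S RR=S
cmd 2: advance +4 → t=9, phase=(2,4,4,0) → FL=S FR=S RL=S RR=S
cmd 3: advance +2 → t=11, phase=(4,6,6,2) → FL=S FR=W RL=W RR=S
cmd 4: advance +8 → t=19, phase=(4,6,6,2) → FL=S FR=W RL=W RR=S
cmd 5: advance +2 → t=21, phase=(6,0,0,4) → FL=W FR=S RL=S RR=S
cmd 6: advance +4 → t=25, phase=(2,4,4,0) → FL=S FR=S RL=S RR=S


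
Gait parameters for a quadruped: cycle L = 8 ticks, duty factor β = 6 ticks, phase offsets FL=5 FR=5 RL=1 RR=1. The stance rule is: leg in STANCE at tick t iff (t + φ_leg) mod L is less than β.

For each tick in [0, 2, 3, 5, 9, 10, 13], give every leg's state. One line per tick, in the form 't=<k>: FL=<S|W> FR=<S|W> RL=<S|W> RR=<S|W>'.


t=0: phase=(5,5,1,1) vs β=6 → FL=S FR=S RL=S RR=S
t=2: phase=(7,7,3,3) vs β=6 → FL=W FR=W RL=S RR=S
t=3: phase=(0,0,4,4) vs β=6 → FL=S FR=S RL=S RR=S
t=5: phase=(2,2,6,6) vs β=6 → FL=S FR=S RL=W RR=W
t=9: phase=(6,6,2,2) vs β=6 → FL=W FR=W RL=S RR=S
t=10: phase=(7,7,3,3) vs β=6 → FL=W FR=W RL=S RR=S
t=13: phase=(2,2,6,6) vs β=6 → FL=S FR=S RL=W RR=W

t=0: FL=S FR=S RL=S RR=S
t=2: FL=W FR=W RL=S RR=S
t=3: FL=S FR=S RL=S RR=S
t=5: FL=S FR=S RL=W RR=W
t=9: FL=W FR=W RL=S RR=S
t=10: FL=W FR=W RL=S RR=S
t=13: FL=S FR=S RL=W RR=W


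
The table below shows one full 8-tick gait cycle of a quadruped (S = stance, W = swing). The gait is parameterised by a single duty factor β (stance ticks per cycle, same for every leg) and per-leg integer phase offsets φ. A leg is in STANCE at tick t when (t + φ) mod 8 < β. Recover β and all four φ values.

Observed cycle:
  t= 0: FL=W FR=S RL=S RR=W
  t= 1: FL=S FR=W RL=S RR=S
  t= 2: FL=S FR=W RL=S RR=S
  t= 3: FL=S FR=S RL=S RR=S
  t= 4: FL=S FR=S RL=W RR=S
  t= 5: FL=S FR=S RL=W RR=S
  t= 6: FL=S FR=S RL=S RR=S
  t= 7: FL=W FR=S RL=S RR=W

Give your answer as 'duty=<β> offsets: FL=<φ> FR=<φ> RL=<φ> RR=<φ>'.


duty=6 offsets: FL=7 FR=5 RL=2 RR=7

duty β = stance ticks per leg = 6
FL: stance ticks = 6; W→S at t=1 → φ=7
FR: stance ticks = 6; W→S at t=3 → φ=5
RL: stance ticks = 6; W→S at t=6 → φ=2
RR: stance ticks = 6; W→S at t=1 → φ=7


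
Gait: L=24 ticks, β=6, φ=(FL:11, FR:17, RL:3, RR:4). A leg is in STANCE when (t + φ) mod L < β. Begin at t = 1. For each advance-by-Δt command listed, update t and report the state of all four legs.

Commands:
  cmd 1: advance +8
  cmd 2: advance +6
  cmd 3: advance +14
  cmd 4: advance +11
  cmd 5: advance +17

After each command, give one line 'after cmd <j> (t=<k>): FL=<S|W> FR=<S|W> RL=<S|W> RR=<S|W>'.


start t=1: FL=W FR=W RL=S RR=S
cmd 1: advance +8 → t=9, phase=(20,2,12,13) → FL=W FR=S RL=W RR=W
cmd 2: advance +6 → t=15, phase=(2,8,18,19) → FL=S FR=W RL=W RR=W
cmd 3: advance +14 → t=29, phase=(16,22,8,9) → FL=W FR=W RL=W RR=W
cmd 4: advance +11 → t=40, phase=(3,9,19,20) → FL=S FR=W RL=W RR=W
cmd 5: advance +17 → t=57, phase=(20,2,12,13) → FL=W FR=S RL=W RR=W

after cmd 1 (t=9): FL=W FR=S RL=W RR=W
after cmd 2 (t=15): FL=S FR=W RL=W RR=W
after cmd 3 (t=29): FL=W FR=W RL=W RR=W
after cmd 4 (t=40): FL=S FR=W RL=W RR=W
after cmd 5 (t=57): FL=W FR=S RL=W RR=W


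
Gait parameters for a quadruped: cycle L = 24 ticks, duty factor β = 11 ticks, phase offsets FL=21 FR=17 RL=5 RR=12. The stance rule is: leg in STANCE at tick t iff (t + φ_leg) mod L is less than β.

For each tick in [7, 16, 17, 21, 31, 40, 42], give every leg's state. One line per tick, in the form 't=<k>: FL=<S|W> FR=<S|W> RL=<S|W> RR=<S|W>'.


t=7: FL=S FR=S RL=W RR=W
t=16: FL=W FR=S RL=W RR=S
t=17: FL=W FR=S RL=W RR=S
t=21: FL=W FR=W RL=S RR=S
t=31: FL=S FR=S RL=W RR=W
t=40: FL=W FR=S RL=W RR=S
t=42: FL=W FR=W RL=W RR=S

t=7: phase=(4,0,12,19) vs β=11 → FL=S FR=S RL=W RR=W
t=16: phase=(13,9,21,4) vs β=11 → FL=W FR=S RL=W RR=S
t=17: phase=(14,10,22,5) vs β=11 → FL=W FR=S RL=W RR=S
t=21: phase=(18,14,2,9) vs β=11 → FL=W FR=W RL=S RR=S
t=31: phase=(4,0,12,19) vs β=11 → FL=S FR=S RL=W RR=W
t=40: phase=(13,9,21,4) vs β=11 → FL=W FR=S RL=W RR=S
t=42: phase=(15,11,23,6) vs β=11 → FL=W FR=W RL=W RR=S


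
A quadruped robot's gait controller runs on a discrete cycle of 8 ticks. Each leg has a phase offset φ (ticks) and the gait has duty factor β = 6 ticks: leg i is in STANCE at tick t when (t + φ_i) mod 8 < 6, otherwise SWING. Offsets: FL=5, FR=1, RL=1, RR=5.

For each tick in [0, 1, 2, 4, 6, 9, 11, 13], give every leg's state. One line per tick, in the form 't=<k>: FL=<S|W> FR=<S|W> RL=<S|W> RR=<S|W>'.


t=0: FL=S FR=S RL=S RR=S
t=1: FL=W FR=S RL=S RR=W
t=2: FL=W FR=S RL=S RR=W
t=4: FL=S FR=S RL=S RR=S
t=6: FL=S FR=W RL=W RR=S
t=9: FL=W FR=S RL=S RR=W
t=11: FL=S FR=S RL=S RR=S
t=13: FL=S FR=W RL=W RR=S

t=0: phase=(5,1,1,5) vs β=6 → FL=S FR=S RL=S RR=S
t=1: phase=(6,2,2,6) vs β=6 → FL=W FR=S RL=S RR=W
t=2: phase=(7,3,3,7) vs β=6 → FL=W FR=S RL=S RR=W
t=4: phase=(1,5,5,1) vs β=6 → FL=S FR=S RL=S RR=S
t=6: phase=(3,7,7,3) vs β=6 → FL=S FR=W RL=W RR=S
t=9: phase=(6,2,2,6) vs β=6 → FL=W FR=S RL=S RR=W
t=11: phase=(0,4,4,0) vs β=6 → FL=S FR=S RL=S RR=S
t=13: phase=(2,6,6,2) vs β=6 → FL=S FR=W RL=W RR=S


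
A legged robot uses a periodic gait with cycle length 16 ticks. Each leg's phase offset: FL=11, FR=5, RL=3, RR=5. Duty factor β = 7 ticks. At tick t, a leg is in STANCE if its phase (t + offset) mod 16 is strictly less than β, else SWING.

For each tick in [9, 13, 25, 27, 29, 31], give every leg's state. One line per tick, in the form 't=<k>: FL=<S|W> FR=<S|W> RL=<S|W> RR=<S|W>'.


t=9: phase=(4,14,12,14) vs β=7 → FL=S FR=W RL=W RR=W
t=13: phase=(8,2,0,2) vs β=7 → FL=W FR=S RL=S RR=S
t=25: phase=(4,14,12,14) vs β=7 → FL=S FR=W RL=W RR=W
t=27: phase=(6,0,14,0) vs β=7 → FL=S FR=S RL=W RR=S
t=29: phase=(8,2,0,2) vs β=7 → FL=W FR=S RL=S RR=S
t=31: phase=(10,4,2,4) vs β=7 → FL=W FR=S RL=S RR=S

t=9: FL=S FR=W RL=W RR=W
t=13: FL=W FR=S RL=S RR=S
t=25: FL=S FR=W RL=W RR=W
t=27: FL=S FR=S RL=W RR=S
t=29: FL=W FR=S RL=S RR=S
t=31: FL=W FR=S RL=S RR=S


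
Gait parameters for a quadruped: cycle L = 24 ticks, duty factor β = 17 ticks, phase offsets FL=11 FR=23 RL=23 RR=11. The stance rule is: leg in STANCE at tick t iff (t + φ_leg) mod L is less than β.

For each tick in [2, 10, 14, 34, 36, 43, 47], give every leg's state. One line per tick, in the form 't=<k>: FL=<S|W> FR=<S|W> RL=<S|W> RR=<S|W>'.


t=2: FL=S FR=S RL=S RR=S
t=10: FL=W FR=S RL=S RR=W
t=14: FL=S FR=S RL=S RR=S
t=34: FL=W FR=S RL=S RR=W
t=36: FL=W FR=S RL=S RR=W
t=43: FL=S FR=W RL=W RR=S
t=47: FL=S FR=W RL=W RR=S

t=2: phase=(13,1,1,13) vs β=17 → FL=S FR=S RL=S RR=S
t=10: phase=(21,9,9,21) vs β=17 → FL=W FR=S RL=S RR=W
t=14: phase=(1,13,13,1) vs β=17 → FL=S FR=S RL=S RR=S
t=34: phase=(21,9,9,21) vs β=17 → FL=W FR=S RL=S RR=W
t=36: phase=(23,11,11,23) vs β=17 → FL=W FR=S RL=S RR=W
t=43: phase=(6,18,18,6) vs β=17 → FL=S FR=W RL=W RR=S
t=47: phase=(10,22,22,10) vs β=17 → FL=S FR=W RL=W RR=S


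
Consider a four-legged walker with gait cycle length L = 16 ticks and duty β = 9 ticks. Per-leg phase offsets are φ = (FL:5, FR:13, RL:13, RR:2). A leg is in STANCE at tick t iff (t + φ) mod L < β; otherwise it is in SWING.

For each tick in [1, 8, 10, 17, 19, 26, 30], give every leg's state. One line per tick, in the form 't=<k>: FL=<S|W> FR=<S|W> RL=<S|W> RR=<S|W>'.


t=1: phase=(6,14,14,3) vs β=9 → FL=S FR=W RL=W RR=S
t=8: phase=(13,5,5,10) vs β=9 → FL=W FR=S RL=S RR=W
t=10: phase=(15,7,7,12) vs β=9 → FL=W FR=S RL=S RR=W
t=17: phase=(6,14,14,3) vs β=9 → FL=S FR=W RL=W RR=S
t=19: phase=(8,0,0,5) vs β=9 → FL=S FR=S RL=S RR=S
t=26: phase=(15,7,7,12) vs β=9 → FL=W FR=S RL=S RR=W
t=30: phase=(3,11,11,0) vs β=9 → FL=S FR=W RL=W RR=S

t=1: FL=S FR=W RL=W RR=S
t=8: FL=W FR=S RL=S RR=W
t=10: FL=W FR=S RL=S RR=W
t=17: FL=S FR=W RL=W RR=S
t=19: FL=S FR=S RL=S RR=S
t=26: FL=W FR=S RL=S RR=W
t=30: FL=S FR=W RL=W RR=S


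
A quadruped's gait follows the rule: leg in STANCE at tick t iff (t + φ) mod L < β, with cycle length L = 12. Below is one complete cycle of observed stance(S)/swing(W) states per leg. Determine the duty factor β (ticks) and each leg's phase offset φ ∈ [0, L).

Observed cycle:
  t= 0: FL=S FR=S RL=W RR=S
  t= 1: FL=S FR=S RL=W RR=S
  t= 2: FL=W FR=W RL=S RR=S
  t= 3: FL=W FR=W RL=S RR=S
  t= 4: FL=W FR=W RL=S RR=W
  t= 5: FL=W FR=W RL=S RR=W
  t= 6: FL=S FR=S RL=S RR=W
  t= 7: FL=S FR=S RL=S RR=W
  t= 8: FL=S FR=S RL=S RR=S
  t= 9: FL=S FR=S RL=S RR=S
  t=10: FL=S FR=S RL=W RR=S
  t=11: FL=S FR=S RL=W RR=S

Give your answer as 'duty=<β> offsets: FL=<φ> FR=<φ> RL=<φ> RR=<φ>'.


duty β = stance ticks per leg = 8
FL: stance ticks = 8; W→S at t=6 → φ=6
FR: stance ticks = 8; W→S at t=6 → φ=6
RL: stance ticks = 8; W→S at t=2 → φ=10
RR: stance ticks = 8; W→S at t=8 → φ=4

duty=8 offsets: FL=6 FR=6 RL=10 RR=4


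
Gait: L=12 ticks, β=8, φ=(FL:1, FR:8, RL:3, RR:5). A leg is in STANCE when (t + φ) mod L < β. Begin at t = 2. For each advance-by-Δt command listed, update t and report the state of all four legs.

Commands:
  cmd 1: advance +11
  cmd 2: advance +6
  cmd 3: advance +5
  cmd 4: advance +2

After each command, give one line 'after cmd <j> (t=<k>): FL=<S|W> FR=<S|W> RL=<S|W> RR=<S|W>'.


after cmd 1 (t=13): FL=S FR=W RL=S RR=S
after cmd 2 (t=19): FL=W FR=S RL=W RR=S
after cmd 3 (t=24): FL=S FR=W RL=S RR=S
after cmd 4 (t=26): FL=S FR=W RL=S RR=S

start t=2: FL=S FR=W RL=S RR=S
cmd 1: advance +11 → t=13, phase=(2,9,4,6) → FL=S FR=W RL=S RR=S
cmd 2: advance +6 → t=19, phase=(8,3,10,0) → FL=W FR=S RL=W RR=S
cmd 3: advance +5 → t=24, phase=(1,8,3,5) → FL=S FR=W RL=S RR=S
cmd 4: advance +2 → t=26, phase=(3,10,5,7) → FL=S FR=W RL=S RR=S


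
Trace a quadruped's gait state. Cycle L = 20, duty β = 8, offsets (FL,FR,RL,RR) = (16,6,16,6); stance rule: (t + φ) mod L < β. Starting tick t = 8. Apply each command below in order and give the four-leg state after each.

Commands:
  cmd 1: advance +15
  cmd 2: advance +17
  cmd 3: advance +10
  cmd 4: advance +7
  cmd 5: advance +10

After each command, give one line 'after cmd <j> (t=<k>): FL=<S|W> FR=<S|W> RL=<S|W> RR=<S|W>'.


start t=8: FL=S FR=W RL=S RR=W
cmd 1: advance +15 → t=23, phase=(19,9,19,9) → FL=W FR=W RL=W RR=W
cmd 2: advance +17 → t=40, phase=(16,6,16,6) → FL=W FR=S RL=W RR=S
cmd 3: advance +10 → t=50, phase=(6,16,6,16) → FL=S FR=W RL=S RR=W
cmd 4: advance +7 → t=57, phase=(13,3,13,3) → FL=W FR=S RL=W RR=S
cmd 5: advance +10 → t=67, phase=(3,13,3,13) → FL=S FR=W RL=S RR=W

after cmd 1 (t=23): FL=W FR=W RL=W RR=W
after cmd 2 (t=40): FL=W FR=S RL=W RR=S
after cmd 3 (t=50): FL=S FR=W RL=S RR=W
after cmd 4 (t=57): FL=W FR=S RL=W RR=S
after cmd 5 (t=67): FL=S FR=W RL=S RR=W


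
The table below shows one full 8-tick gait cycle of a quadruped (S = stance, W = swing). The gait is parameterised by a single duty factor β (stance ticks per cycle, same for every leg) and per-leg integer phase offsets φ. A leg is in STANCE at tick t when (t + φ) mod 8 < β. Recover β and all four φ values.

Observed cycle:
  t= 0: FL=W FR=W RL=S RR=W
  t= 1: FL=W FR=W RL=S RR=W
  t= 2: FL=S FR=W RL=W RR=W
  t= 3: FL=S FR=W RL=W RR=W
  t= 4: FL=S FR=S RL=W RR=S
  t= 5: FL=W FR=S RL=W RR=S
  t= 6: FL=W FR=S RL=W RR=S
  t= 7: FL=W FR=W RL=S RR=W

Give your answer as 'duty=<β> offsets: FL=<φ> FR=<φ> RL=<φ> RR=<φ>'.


duty β = stance ticks per leg = 3
FL: stance ticks = 3; W→S at t=2 → φ=6
FR: stance ticks = 3; W→S at t=4 → φ=4
RL: stance ticks = 3; W→S at t=7 → φ=1
RR: stance ticks = 3; W→S at t=4 → φ=4

duty=3 offsets: FL=6 FR=4 RL=1 RR=4


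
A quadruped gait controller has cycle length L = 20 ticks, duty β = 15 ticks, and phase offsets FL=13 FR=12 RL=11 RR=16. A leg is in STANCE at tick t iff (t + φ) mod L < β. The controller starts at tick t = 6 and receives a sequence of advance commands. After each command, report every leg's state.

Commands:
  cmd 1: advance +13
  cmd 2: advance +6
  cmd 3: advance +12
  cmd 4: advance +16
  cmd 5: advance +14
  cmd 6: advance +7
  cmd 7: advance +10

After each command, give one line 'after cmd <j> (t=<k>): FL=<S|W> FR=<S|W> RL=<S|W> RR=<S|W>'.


start t=6: FL=W FR=W RL=W RR=S
cmd 1: advance +13 → t=19, phase=(12,11,10,15) → FL=S FR=S RL=S RR=W
cmd 2: advance +6 → t=25, phase=(18,17,16,1) → FL=W FR=W RL=W RR=S
cmd 3: advance +12 → t=37, phase=(10,9,8,13) → FL=S FR=S RL=S RR=S
cmd 4: advance +16 → t=53, phase=(6,5,4,9) → FL=S FR=S RL=S RR=S
cmd 5: advance +14 → t=67, phase=(0,19,18,3) → FL=S FR=W RL=W RR=S
cmd 6: advance +7 → t=74, phase=(7,6,5,10) → FL=S FR=S RL=S RR=S
cmd 7: advance +10 → t=84, phase=(17,16,15,0) → FL=W FR=W RL=W RR=S

after cmd 1 (t=19): FL=S FR=S RL=S RR=W
after cmd 2 (t=25): FL=W FR=W RL=W RR=S
after cmd 3 (t=37): FL=S FR=S RL=S RR=S
after cmd 4 (t=53): FL=S FR=S RL=S RR=S
after cmd 5 (t=67): FL=S FR=W RL=W RR=S
after cmd 6 (t=74): FL=S FR=S RL=S RR=S
after cmd 7 (t=84): FL=W FR=W RL=W RR=S


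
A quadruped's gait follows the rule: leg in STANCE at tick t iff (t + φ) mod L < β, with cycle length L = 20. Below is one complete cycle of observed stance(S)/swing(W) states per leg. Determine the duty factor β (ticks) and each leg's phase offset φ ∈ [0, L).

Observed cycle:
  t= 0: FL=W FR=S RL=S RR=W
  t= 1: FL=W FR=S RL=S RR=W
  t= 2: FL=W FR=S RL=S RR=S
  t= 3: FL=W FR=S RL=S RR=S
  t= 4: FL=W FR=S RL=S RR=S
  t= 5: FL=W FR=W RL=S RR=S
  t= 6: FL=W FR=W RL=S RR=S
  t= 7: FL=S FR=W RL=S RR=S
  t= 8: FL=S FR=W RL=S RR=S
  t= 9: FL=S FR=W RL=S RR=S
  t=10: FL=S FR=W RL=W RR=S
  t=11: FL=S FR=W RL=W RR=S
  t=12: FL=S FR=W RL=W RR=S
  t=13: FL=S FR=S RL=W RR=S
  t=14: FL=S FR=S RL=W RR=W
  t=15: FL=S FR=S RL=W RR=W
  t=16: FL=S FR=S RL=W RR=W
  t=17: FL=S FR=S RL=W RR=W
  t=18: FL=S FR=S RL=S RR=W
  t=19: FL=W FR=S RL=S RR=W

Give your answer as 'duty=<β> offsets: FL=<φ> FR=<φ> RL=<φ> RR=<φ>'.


duty β = stance ticks per leg = 12
FL: stance ticks = 12; W→S at t=7 → φ=13
FR: stance ticks = 12; W→S at t=13 → φ=7
RL: stance ticks = 12; W→S at t=18 → φ=2
RR: stance ticks = 12; W→S at t=2 → φ=18

duty=12 offsets: FL=13 FR=7 RL=2 RR=18
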